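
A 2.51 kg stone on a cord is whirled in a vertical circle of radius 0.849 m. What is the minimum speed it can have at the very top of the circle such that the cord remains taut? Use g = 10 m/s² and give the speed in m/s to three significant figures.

At the highest point the centre is directly below, so both the weight and T act inward: T + mg = mv²/r.
At minimum speed T → 0, so mg = mv_min²/r ⇒ v_min = √(g r) = √(10.0 × 0.849) = 2.914 m/s.

2.91 m/s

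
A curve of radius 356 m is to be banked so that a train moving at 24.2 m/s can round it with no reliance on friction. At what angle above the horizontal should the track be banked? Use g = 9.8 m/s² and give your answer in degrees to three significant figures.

For a frictionless banked turn: horizontally N sinθ = mv²/r and vertically N cosθ = mg.
Dividing: tanθ = v²/(r g) = (24.2)²/(356 × 9.8) = 585.6/3489 = 0.1679.
θ = arctan(0.1679) = 9.529°.

9.53°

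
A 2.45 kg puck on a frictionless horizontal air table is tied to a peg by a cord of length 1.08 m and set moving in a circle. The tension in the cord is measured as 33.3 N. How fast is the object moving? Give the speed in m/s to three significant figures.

3.83 m/s

T = m v²/r ⇒ v = √(T r / m) = √(33.3 × 1.08 / 2.45) = √14.68 = 3.831 m/s.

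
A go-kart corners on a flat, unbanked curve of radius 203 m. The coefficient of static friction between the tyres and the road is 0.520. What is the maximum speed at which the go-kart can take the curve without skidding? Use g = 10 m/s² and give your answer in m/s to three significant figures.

32.5 m/s

The only inward force on a level bend is static friction, so at the limit f_s = μ_s N = μ_s m g = m v²/r.
Mass cancels: v_max = √(μ_s g r) = √(0.520 × 10.0 × 203) = √1056 = 32.49 m/s.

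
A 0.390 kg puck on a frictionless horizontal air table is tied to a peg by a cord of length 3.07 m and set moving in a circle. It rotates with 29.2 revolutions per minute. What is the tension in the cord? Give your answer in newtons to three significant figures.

11.2 N

ω = 29.2 rev/min × 2π/60 = 3.058 rad/s, so v = ωr = 3.058 × 3.07 = 9.387 m/s.
The tension is the only horizontal force, so it supplies the full centripetal force: T = m v²/r = 0.390 × (9.387)²/3.07 = 0.390 × 88.13/3.07 = 11.20 N.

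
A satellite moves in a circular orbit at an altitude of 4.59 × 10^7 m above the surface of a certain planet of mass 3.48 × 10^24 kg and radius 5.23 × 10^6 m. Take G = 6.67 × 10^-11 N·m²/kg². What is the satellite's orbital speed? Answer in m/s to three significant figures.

Orbital radius r = R + h = 5.23 × 10^6 + 4.59 × 10^7 = 5.113 × 10^7 m.
Gravity supplies the centripetal force: G M m / r² = m v² / r, so v = √(GM/r).
v = √(6.67 × 10^-11 × 3.48 × 10^24 / 5.113 × 10^7) = √(4.540 × 10^6) = 2131 m/s.

2130 m/s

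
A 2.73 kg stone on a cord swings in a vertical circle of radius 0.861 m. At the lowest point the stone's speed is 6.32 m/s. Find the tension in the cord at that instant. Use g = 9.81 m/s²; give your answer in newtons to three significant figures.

At the lowest point, T points up (toward the centre) and the weight mg points down (away from the centre), so the net inward force is T − mg = mv²/r.
T = m(v²/r + g) = 2.73 × ((6.32)²/0.861 + 9.81) = 2.73 × (46.39 + 9.81) = 2.73 × 56.20 = 153.4 N.

153 N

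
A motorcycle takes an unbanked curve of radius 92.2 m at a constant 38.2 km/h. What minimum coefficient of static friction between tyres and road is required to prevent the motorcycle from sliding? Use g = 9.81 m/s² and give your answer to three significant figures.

0.124

v = 38.2/3.6 = 10.61 m/s.
Friction provides the centripetal force: μ_s m g = m v²/r, so μ_s = v²/(g r) = (10.61)²/(9.81 × 92.2) = 112.6/904.5 = 0.1245.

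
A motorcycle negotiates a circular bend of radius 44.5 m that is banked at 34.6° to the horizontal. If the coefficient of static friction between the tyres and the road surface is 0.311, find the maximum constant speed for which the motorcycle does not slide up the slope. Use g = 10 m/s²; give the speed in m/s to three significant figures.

At the maximum speed, friction acts down the slope at its limiting value f = μN. Radially (horizontal, toward centre): N sinθ + μN cosθ = mv²/r. Vertically: N cosθ − μN sinθ = mg.
Dividing: v² = r g (sinθ + μcosθ)/(cosθ − μsinθ).
sinθ + μcosθ = 0.5678 + 0.311×0.8231 = 0.8238; cosθ − μsinθ = 0.8231 − 0.311×0.5678 = 0.6465.
v² = 44.5 × 10.0 × 0.8238/0.6465 = 567.0 m²/s², so v = 23.81 m/s.

23.8 m/s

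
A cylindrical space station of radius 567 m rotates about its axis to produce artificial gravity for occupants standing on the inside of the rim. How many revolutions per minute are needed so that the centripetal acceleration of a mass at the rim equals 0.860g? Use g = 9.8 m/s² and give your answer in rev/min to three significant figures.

Require ω²r = 0.860g, so ω = √(0.860 × 9.8/567) = 0.1219 rad/s.
In rev/min: ω × 60/(2π) = 0.1219 × 60/(2π) = 1.164 rev/min.

1.16 rev/min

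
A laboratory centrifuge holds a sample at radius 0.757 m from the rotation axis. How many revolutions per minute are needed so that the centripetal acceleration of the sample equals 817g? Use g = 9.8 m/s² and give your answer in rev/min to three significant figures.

982 rev/min

Require ω²r = 817g, so ω = √(817 × 9.8/0.757) = 102.8 rad/s.
In rev/min: ω × 60/(2π) = 102.8 × 60/(2π) = 982.1 rev/min.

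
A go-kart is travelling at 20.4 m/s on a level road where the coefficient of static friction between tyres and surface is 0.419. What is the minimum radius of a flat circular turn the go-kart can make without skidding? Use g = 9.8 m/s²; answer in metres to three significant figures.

At the limit, μ_s m g = m v²/r, so r_min = v²/(μ_s g) = (20.4)²/(0.419 × 9.8) = 416.2/4.106 = 101.3 m.

101 m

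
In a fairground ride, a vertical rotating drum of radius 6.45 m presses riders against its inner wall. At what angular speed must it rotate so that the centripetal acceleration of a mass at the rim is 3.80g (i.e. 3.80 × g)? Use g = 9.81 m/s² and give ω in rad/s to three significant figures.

Centripetal acceleration a_c = ω²r. Setting ω²r = 3.80g:
ω = √(3.80g / r) = √(3.80 × 9.81 / 6.45) = √5.780 = 2.404 rad/s.

2.40 rad/s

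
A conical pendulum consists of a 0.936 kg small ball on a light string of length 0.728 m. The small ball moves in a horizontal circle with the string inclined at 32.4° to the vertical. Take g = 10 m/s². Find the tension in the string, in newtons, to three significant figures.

11.1 N

Vertically the bob has no acceleration, so T cosθ = mg.
T = mg/cosθ = 0.936 × 10.0 / cos 32.4° = 9.360/0.8443 = 11.09 N.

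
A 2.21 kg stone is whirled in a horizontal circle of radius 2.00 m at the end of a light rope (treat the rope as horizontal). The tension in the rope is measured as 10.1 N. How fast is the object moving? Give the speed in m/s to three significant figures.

3.02 m/s

T = m v²/r ⇒ v = √(T r / m) = √(10.1 × 2.00 / 2.21) = √9.140 = 3.023 m/s.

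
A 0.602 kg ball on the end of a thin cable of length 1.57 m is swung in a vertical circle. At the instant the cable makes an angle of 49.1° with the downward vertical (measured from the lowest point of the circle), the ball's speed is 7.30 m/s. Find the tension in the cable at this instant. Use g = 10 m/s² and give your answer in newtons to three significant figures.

Take the radial direction toward the centre of the circle as positive. The component of the weight along the string toward the centre is −mg cos φ (φ measured from the bottom), so Newton's second law along the string gives T − mg cos φ = m v²/r.
cos 49.1° = 0.6547, so T = m(v²/r + g cos φ) = 0.602 × ((7.30)²/1.57 + 10.0 × 0.6547) = 0.602 × (33.94 + (6.547)) = 0.602 × 40.49 = 24.38 N.

24.4 N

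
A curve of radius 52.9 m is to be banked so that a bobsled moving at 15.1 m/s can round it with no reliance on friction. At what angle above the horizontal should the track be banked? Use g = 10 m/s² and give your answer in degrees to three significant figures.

With no friction, the horizontal component of the normal force provides the centripetal force: N sinθ = mv²/r, while N cosθ = mg vertically.
Dividing: tanθ = v²/(r g) = (15.1)²/(52.9 × 10.0) = 228.0/529.0 = 0.4310.
θ = arctan(0.4310) = 23.32°.

23.3°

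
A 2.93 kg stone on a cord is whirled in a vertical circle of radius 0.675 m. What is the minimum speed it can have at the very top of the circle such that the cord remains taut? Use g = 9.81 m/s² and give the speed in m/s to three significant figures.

2.57 m/s

At the highest point the centre is directly below, so both the weight and T act inward: T + mg = mv²/r.
At minimum speed T → 0, so mg = mv_min²/r ⇒ v_min = √(g r) = √(9.81 × 0.675) = 2.573 m/s.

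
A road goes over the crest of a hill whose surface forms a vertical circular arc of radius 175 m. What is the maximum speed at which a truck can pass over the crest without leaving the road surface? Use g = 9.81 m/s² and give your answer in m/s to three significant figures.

41.4 m/s

At the crest the centre of the circle is below the truck, so the net downward (centripetal) force is mg − N = mv²/r.
The truck leaves the road when N → 0, giving v_max = √(g r) = √(9.81 × 175) = 41.43 m/s.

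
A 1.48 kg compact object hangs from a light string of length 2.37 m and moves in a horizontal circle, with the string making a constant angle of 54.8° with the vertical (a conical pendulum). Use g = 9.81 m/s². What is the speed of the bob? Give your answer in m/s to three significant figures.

The radius of the circle is r = L sinθ = 2.37 × sin 54.8° = 1.937 m.
Horizontally T sinθ = mv²/r and vertically T cosθ = mg, so tanθ = v²/(rg).
v = √(r g tanθ) = √(1.937 × 9.81 × 1.418) = √26.93 = 5.190 m/s.

5.19 m/s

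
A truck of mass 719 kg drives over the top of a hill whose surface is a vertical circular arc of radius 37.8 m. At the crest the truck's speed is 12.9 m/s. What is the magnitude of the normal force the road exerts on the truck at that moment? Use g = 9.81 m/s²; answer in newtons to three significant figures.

At the crest the centripetal acceleration points downward (toward the centre of the arc), so mg − N = mv²/r.
N = m(g − v²/r) = 719 × (9.81 − (12.9)²/37.8) = 719 × (9.81 − 4.402) = 719 × 5.408 = 3888 N.

3890 N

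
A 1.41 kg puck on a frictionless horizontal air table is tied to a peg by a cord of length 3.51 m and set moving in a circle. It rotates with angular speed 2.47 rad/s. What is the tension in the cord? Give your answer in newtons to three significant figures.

v = ωr = 2.47 × 3.51 = 8.670 m/s.
The tension is the only horizontal force, so it supplies the full centripetal force: T = m v²/r = 1.41 × (8.670)²/3.51 = 1.41 × 75.16/3.51 = 30.19 N.

30.2 N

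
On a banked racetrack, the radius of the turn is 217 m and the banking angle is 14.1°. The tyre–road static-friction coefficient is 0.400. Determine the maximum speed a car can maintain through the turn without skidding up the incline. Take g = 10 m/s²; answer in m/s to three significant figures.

At the maximum speed, friction acts down the slope at its limiting value f = μN. Radially (horizontal, toward centre): N sinθ + μN cosθ = mv²/r. Vertically: N cosθ − μN sinθ = mg.
Dividing: v² = r g (sinθ + μcosθ)/(cosθ − μsinθ).
sinθ + μcosθ = 0.2436 + 0.400×0.9699 = 0.6316; cosθ − μsinθ = 0.9699 − 0.400×0.2436 = 0.8724.
v² = 217 × 10.0 × 0.6316/0.8724 = 1571 m²/s², so v = 39.63 m/s.

39.6 m/s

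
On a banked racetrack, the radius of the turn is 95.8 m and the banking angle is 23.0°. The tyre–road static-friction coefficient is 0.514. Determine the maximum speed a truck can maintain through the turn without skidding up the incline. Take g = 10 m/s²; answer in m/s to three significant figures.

At the maximum speed, friction acts down the slope at its limiting value f = μN. Radially (horizontal, toward centre): N sinθ + μN cosθ = mv²/r. Vertically: N cosθ − μN sinθ = mg.
Dividing: v² = r g (sinθ + μcosθ)/(cosθ − μsinθ).
sinθ + μcosθ = 0.3907 + 0.514×0.9205 = 0.8639; cosθ − μsinθ = 0.9205 − 0.514×0.3907 = 0.7197.
v² = 95.8 × 10.0 × 0.8639/0.7197 = 1150 m²/s², so v = 33.91 m/s.

33.9 m/s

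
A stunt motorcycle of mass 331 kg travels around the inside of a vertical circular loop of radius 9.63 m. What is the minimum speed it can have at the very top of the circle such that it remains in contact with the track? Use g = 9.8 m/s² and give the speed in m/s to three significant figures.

9.71 m/s

At the highest point the centre is directly below, so both the weight and N act inward: N + mg = mv²/r.
At minimum speed N → 0, so mg = mv_min²/r ⇒ v_min = √(g r) = √(9.8 × 9.63) = 9.715 m/s.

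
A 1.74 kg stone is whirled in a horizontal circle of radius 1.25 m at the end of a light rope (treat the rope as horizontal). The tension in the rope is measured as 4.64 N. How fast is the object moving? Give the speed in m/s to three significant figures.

T = m v²/r ⇒ v = √(T r / m) = √(4.64 × 1.25 / 1.74) = √3.333 = 1.826 m/s.

1.83 m/s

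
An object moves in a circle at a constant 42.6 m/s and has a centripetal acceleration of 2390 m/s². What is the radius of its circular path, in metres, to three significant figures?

a_c = v²/r ⇒ r = v²/a_c = (42.6)²/2390 = 1815/2390 = 0.7593 m.

0.759 m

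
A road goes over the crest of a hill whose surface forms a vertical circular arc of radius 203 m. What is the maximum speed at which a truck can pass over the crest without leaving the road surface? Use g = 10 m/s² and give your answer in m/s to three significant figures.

At the crest the centre of the circle is below the truck, so the net downward (centripetal) force is mg − N = mv²/r.
The truck leaves the road when N → 0, giving v_max = √(g r) = √(10.0 × 203) = 45.06 m/s.

45.1 m/s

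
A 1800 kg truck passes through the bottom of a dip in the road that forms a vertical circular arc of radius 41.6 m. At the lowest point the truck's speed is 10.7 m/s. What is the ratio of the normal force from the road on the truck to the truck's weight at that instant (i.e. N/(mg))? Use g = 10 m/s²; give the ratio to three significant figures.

1.28

At the bottom, N − mg = mv²/r, so N = m(v²/r + g) and N/(mg) = v²/(rg) + 1 = (10.7)²/(41.6 × 10.0) + 1 = 0.2752 + 1 = 1.275.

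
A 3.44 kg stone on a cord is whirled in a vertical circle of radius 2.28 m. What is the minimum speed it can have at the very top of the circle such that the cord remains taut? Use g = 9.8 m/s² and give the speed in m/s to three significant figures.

At the highest point the centre is directly below, so both the weight and T act inward: T + mg = mv²/r.
At minimum speed T → 0, so mg = mv_min²/r ⇒ v_min = √(g r) = √(9.8 × 2.28) = 4.727 m/s.

4.73 m/s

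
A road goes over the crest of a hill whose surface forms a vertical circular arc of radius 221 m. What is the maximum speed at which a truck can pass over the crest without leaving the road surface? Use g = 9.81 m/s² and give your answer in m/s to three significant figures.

At the crest the centre of the circle is below the truck, so the net downward (centripetal) force is mg − N = mv²/r.
The truck leaves the road when N → 0, giving v_max = √(g r) = √(9.81 × 221) = 46.56 m/s.

46.6 m/s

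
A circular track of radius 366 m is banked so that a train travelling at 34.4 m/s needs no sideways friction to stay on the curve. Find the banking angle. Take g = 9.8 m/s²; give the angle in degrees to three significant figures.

With no friction, the horizontal component of the normal force provides the centripetal force: N sinθ = mv²/r, while N cosθ = mg vertically.
Dividing: tanθ = v²/(r g) = (34.4)²/(366 × 9.8) = 1183/3587 = 0.3299.
θ = arctan(0.3299) = 18.26°.

18.3°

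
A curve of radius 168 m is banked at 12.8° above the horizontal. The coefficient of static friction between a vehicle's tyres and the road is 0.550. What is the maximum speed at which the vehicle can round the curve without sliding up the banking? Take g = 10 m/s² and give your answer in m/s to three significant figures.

At the maximum speed, friction acts down the slope at its limiting value f = μN. Radially (horizontal, toward centre): N sinθ + μN cosθ = mv²/r. Vertically: N cosθ − μN sinθ = mg.
Dividing: v² = r g (sinθ + μcosθ)/(cosθ − μsinθ).
sinθ + μcosθ = 0.2215 + 0.550×0.9751 = 0.7579; cosθ − μsinθ = 0.9751 − 0.550×0.2215 = 0.8533.
v² = 168 × 10.0 × 0.7579/0.8533 = 1492 m²/s², so v = 38.63 m/s.

38.6 m/s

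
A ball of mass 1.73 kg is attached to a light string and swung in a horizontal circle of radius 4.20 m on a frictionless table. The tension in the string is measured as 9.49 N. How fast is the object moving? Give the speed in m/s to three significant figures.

4.80 m/s

T = m v²/r ⇒ v = √(T r / m) = √(9.49 × 4.20 / 1.73) = √23.04 = 4.800 m/s.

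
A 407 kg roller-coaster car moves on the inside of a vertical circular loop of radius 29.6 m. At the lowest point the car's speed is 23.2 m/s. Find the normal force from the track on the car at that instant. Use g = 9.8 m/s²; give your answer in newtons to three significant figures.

At the lowest point, N points up (toward the centre) and the weight mg points down (away from the centre), so the net inward force is N − mg = mv²/r.
N = m(v²/r + g) = 407 × ((23.2)²/29.6 + 9.8) = 407 × (18.18 + 9.8) = 407 × 27.98 = 11390 N.

11400 N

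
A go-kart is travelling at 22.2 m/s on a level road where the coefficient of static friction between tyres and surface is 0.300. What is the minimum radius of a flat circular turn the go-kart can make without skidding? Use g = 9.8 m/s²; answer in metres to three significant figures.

168 m

At the limit, μ_s m g = m v²/r, so r_min = v²/(μ_s g) = (22.2)²/(0.300 × 9.8) = 492.8/2.940 = 167.6 m.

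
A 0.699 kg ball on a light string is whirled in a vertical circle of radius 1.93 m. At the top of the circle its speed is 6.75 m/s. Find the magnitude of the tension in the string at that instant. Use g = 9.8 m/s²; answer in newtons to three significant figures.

9.65 N

At the top, both T and the weight mg point inward (toward the centre), so T + mg = mv²/r.
T = m(v²/r − g) = 0.699 × ((6.75)²/1.93 − 9.8) = 0.699 × (23.61 − 9.8) = 0.699 × 13.81 = 9.651 N.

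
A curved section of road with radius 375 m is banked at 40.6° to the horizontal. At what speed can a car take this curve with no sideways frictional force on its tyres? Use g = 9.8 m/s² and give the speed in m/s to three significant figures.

On a frictionless banked curve, N sinθ = mv²/r and N cosθ = mg, so tanθ = v²/(rg).
v = √(r g tanθ) = √(375 × 9.8 × tan 40.6°) = √(375 × 9.8 × 0.8571) = √3150 = 56.12 m/s.

56.1 m/s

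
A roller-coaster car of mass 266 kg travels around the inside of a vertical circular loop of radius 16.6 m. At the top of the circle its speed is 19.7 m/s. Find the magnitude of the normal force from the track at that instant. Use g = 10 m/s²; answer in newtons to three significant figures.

3560 N

At the top, both N and the weight mg point inward (toward the centre), so N + mg = mv²/r.
N = m(v²/r − g) = 266 × ((19.7)²/16.6 − 10.0) = 266 × (23.38 − 10.0) = 266 × 13.38 = 3559 N.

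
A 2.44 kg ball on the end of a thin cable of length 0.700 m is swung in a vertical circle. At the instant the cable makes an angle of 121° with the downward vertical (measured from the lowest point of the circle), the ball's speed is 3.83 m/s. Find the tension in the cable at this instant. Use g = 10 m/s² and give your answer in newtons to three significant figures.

38.6 N

Take the radial direction toward the centre of the circle as positive. The component of the weight along the string toward the centre is −mg cos φ (φ measured from the bottom), so Newton's second law along the string gives T − mg cos φ = m v²/r.
cos 121° = -0.5150, so T = m(v²/r + g cos φ) = 2.44 × ((3.83)²/0.700 + 10.0 × -0.5150) = 2.44 × (20.96 + (-5.150)) = 2.44 × 15.81 = 38.56 N.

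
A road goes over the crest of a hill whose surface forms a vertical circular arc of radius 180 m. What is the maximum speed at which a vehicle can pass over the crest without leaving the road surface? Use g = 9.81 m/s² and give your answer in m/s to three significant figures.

At the crest the centre of the circle is below the vehicle, so the net downward (centripetal) force is mg − N = mv²/r.
The vehicle leaves the road when N → 0, giving v_max = √(g r) = √(9.81 × 180) = 42.02 m/s.

42.0 m/s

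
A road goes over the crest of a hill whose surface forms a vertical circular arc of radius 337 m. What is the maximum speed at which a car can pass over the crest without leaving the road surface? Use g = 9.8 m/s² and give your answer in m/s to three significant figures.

At the crest the centre of the circle is below the car, so the net downward (centripetal) force is mg − N = mv²/r.
The car leaves the road when N → 0, giving v_max = √(g r) = √(9.8 × 337) = 57.47 m/s.

57.5 m/s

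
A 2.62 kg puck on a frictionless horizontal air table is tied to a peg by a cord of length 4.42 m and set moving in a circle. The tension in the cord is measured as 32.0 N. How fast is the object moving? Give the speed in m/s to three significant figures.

7.35 m/s

T = m v²/r ⇒ v = √(T r / m) = √(32.0 × 4.42 / 2.62) = √53.98 = 7.347 m/s.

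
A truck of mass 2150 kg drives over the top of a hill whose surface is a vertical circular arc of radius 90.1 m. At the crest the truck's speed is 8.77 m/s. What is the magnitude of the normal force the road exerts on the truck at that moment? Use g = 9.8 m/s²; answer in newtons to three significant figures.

19200 N

At the crest the centripetal acceleration points downward (toward the centre of the arc), so mg − N = mv²/r.
N = m(g − v²/r) = 2150 × (9.8 − (8.77)²/90.1) = 2150 × (9.8 − 0.8536) = 2150 × 8.946 = 19230 N.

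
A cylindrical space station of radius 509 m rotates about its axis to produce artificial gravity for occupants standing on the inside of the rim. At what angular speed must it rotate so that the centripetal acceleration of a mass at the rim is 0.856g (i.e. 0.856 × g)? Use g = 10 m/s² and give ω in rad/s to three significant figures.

Centripetal acceleration a_c = ω²r. Setting ω²r = 0.856g:
ω = √(0.856g / r) = √(0.856 × 10.0 / 509) = √0.01682 = 0.1297 rad/s.

0.130 rad/s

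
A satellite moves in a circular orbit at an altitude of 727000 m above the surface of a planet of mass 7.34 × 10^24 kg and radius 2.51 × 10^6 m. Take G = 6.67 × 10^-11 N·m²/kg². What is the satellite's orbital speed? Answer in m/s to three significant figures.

12300 m/s

Orbital radius r = R + h = 2.51 × 10^6 + 727000 = 3.237 × 10^6 m.
Gravity supplies the centripetal force: G M m / r² = m v² / r, so v = √(GM/r).
v = √(6.67 × 10^-11 × 7.34 × 10^24 / 3.237 × 10^6) = √(1.512 × 10^8) = 12300 m/s.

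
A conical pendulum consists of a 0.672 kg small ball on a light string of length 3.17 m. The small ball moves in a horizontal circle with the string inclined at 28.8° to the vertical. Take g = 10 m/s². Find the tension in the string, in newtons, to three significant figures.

7.67 N

Vertically the bob has no acceleration, so T cosθ = mg.
T = mg/cosθ = 0.672 × 10.0 / cos 28.8° = 6.720/0.8763 = 7.669 N.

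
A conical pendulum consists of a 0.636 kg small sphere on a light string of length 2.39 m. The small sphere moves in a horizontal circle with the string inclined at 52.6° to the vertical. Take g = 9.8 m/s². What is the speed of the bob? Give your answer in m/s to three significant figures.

4.93 m/s

The radius of the circle is r = L sinθ = 2.39 × sin 52.6° = 1.899 m.
Horizontally T sinθ = mv²/r and vertically T cosθ = mg, so tanθ = v²/(rg).
v = √(r g tanθ) = √(1.899 × 9.8 × 1.308) = √24.34 = 4.933 m/s.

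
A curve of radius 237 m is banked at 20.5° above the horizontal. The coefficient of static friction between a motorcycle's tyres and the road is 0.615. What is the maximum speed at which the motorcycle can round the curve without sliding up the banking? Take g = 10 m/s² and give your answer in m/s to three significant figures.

At the maximum speed, friction acts down the slope at its limiting value f = μN. Radially (horizontal, toward centre): N sinθ + μN cosθ = mv²/r. Vertically: N cosθ − μN sinθ = mg.
Dividing: v² = r g (sinθ + μcosθ)/(cosθ − μsinθ).
sinθ + μcosθ = 0.3502 + 0.615×0.9367 = 0.9263; cosθ − μsinθ = 0.9367 − 0.615×0.3502 = 0.7213.
v² = 237 × 10.0 × 0.9263/0.7213 = 3043 m²/s², so v = 55.17 m/s.

55.2 m/s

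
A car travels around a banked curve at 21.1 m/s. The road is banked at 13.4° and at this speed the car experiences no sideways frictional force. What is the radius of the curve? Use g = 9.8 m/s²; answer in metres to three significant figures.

191 m

Frictionless banking: tanθ = v²/(rg), so r = v²/(g tanθ).
r = (21.1)²/(9.8 × tan 13.4°) = 445.2/(9.8 × 0.2382) = 445.2/2.335 = 190.7 m.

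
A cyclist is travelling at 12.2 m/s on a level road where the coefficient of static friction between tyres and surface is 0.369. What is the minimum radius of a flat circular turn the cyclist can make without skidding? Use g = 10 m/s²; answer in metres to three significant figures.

40.3 m

At the limit, μ_s m g = m v²/r, so r_min = v²/(μ_s g) = (12.2)²/(0.369 × 10.0) = 148.8/3.690 = 40.34 m.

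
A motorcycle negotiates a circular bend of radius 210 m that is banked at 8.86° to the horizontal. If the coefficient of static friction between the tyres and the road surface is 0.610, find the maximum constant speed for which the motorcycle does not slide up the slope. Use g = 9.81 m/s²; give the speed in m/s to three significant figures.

41.8 m/s

At the maximum speed, friction acts down the slope at its limiting value f = μN. Radially (horizontal, toward centre): N sinθ + μN cosθ = mv²/r. Vertically: N cosθ − μN sinθ = mg.
Dividing: v² = r g (sinθ + μcosθ)/(cosθ − μsinθ).
sinθ + μcosθ = 0.1540 + 0.610×0.9881 = 0.7567; cosθ − μsinθ = 0.9881 − 0.610×0.1540 = 0.8941.
v² = 210 × 9.81 × 0.7567/0.8941 = 1744 m²/s², so v = 41.76 m/s.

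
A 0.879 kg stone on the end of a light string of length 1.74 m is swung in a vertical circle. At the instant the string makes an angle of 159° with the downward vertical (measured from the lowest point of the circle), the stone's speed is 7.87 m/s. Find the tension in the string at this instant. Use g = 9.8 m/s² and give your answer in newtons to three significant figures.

Take the radial direction toward the centre of the circle as positive. The component of the weight along the string toward the centre is −mg cos φ (φ measured from the bottom), so Newton's second law along the string gives T − mg cos φ = m v²/r.
cos 159° = -0.9336, so T = m(v²/r + g cos φ) = 0.879 × ((7.87)²/1.74 + 9.8 × -0.9336) = 0.879 × (35.60 + (-9.149)) = 0.879 × 26.45 = 23.25 N.

23.2 N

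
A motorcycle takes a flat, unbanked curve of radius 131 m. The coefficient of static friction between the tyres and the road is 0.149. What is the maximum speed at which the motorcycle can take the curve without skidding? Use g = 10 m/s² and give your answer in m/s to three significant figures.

The only inward force on a level bend is static friction, so at the limit f_s = μ_s N = μ_s m g = m v²/r.
Mass cancels: v_max = √(μ_s g r) = √(0.149 × 10.0 × 131) = √195.2 = 13.97 m/s.

14.0 m/s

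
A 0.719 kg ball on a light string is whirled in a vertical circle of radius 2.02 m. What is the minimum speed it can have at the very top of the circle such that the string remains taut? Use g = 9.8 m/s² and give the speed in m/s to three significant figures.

At the top, both weight mg and T point toward the centre: T + mg = mv²/r.
At minimum speed T → 0, so mg = mv_min²/r ⇒ v_min = √(g r) = √(9.8 × 2.02) = 4.449 m/s.

4.45 m/s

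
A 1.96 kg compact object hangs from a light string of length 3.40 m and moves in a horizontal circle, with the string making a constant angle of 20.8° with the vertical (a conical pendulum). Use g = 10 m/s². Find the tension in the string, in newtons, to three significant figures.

21.0 N

Vertically the bob has no acceleration, so T cosθ = mg.
T = mg/cosθ = 1.96 × 10.0 / cos 20.8° = 19.60/0.9348 = 20.97 N.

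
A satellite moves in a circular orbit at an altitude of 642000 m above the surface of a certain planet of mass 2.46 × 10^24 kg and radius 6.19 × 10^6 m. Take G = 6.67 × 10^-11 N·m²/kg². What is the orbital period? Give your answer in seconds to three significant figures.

8760 s

r = R + h = 6.19 × 10^6 + 642000 = 6.832 × 10^6 m. Gravity provides the centripetal force: G M m / r² = m v² / r ⇒ v = √(GM/r) = 4901 m/s.
T = 2πr/v = 2π × 6.832 × 10^6 / 4901 = 8759 s.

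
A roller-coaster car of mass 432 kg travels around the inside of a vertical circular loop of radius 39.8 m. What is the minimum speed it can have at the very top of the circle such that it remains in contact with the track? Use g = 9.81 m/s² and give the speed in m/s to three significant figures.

At the top, both weight mg and N point toward the centre: N + mg = mv²/r.
At minimum speed N → 0, so mg = mv_min²/r ⇒ v_min = √(g r) = √(9.81 × 39.8) = 19.76 m/s.

19.8 m/s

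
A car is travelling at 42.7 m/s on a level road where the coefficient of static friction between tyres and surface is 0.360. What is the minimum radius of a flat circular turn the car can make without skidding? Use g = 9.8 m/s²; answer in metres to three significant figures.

517 m

At the limit, μ_s m g = m v²/r, so r_min = v²/(μ_s g) = (42.7)²/(0.360 × 9.8) = 1823/3.528 = 516.8 m.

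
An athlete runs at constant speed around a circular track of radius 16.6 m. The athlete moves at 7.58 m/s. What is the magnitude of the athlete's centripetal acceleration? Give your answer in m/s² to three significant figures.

a_c = v²/r = (7.580)²/16.6 = 57.46/16.6 = 3.461 m/s².

3.46 m/s²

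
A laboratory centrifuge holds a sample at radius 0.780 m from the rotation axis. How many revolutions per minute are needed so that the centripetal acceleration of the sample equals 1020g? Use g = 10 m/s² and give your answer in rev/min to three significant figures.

Require ω²r = 1020g, so ω = √(1020 × 10.0/0.780) = 114.4 rad/s.
In rev/min: ω × 60/(2π) = 114.4 × 60/(2π) = 1092 rev/min.

1090 rev/min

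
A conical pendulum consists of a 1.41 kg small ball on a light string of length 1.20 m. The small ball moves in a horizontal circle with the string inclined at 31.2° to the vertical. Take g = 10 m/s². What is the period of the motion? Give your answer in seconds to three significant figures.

r = L sinθ = 0.6216 m. From T sinθ = mω²r and T cosθ = mg: tanθ = ω²r/g, so ω² = g tanθ / r = g/(L cosθ).
ω = √(g/(L cosθ)) = √(10.0/(1.20 × 0.8554)) = √9.742 = 3.121 rad/s.
Period = 2π/ω = 2.013 s.

2.01 s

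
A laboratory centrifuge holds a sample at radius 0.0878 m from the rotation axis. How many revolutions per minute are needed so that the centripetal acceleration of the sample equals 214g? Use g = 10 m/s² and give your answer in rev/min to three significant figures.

Require ω²r = 214g, so ω = √(214 × 10.0/0.0878) = 156.1 rad/s.
In rev/min: ω × 60/(2π) = 156.1 × 60/(2π) = 1491 rev/min.

1490 rev/min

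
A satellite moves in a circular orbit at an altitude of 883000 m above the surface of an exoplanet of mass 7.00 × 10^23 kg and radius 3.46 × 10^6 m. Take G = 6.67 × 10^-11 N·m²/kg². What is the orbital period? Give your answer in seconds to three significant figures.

8320 s

r = R + h = 3.46 × 10^6 + 883000 = 4.343 × 10^6 m. Gravity provides the centripetal force: G M m / r² = m v² / r ⇒ v = √(GM/r) = 3279 m/s.
T = 2πr/v = 2π × 4.343 × 10^6 / 3279 = 8322 s.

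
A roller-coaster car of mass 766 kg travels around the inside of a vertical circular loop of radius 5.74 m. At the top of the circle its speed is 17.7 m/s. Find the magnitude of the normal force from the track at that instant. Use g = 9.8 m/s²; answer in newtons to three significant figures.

At the top, both N and the weight mg point inward (toward the centre), so N + mg = mv²/r.
N = m(v²/r − g) = 766 × ((17.7)²/5.74 − 9.8) = 766 × (54.58 − 9.8) = 766 × 44.78 = 34300 N.

34300 N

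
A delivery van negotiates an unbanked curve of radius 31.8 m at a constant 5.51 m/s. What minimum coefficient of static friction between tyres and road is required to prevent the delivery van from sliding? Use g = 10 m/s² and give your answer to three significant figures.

Friction provides the centripetal force: μ_s m g = m v²/r, so μ_s = v²/(g r) = (5.510)²/(10.0 × 31.8) = 30.36/318.0 = 0.09547.

0.0955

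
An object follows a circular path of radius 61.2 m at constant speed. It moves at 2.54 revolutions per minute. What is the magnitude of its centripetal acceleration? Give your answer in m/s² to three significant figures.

4.33 m/s²

ω = 2.54 rev/min × 2π/60 = 0.2660 rad/s, so v = ωr = 0.2660 × 61.2 = 16.28 m/s.
a_c = v²/r = (16.28)²/61.2 = 265.0/61.2 = 4.330 m/s².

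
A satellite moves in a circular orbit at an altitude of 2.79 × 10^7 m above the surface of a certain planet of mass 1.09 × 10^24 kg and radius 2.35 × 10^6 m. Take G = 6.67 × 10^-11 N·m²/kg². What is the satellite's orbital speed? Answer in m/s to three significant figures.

1550 m/s

Orbital radius r = R + h = 2.35 × 10^6 + 2.79 × 10^7 = 3.025 × 10^7 m.
Gravity supplies the centripetal force: G M m / r² = m v² / r, so v = √(GM/r).
v = √(6.67 × 10^-11 × 1.09 × 10^24 / 3.025 × 10^7) = √(2.403 × 10^6) = 1550 m/s.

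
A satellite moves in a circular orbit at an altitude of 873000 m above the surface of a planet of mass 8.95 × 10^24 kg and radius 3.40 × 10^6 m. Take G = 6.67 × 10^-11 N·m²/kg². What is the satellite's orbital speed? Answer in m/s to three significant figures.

Orbital radius r = R + h = 3.40 × 10^6 + 873000 = 4.273 × 10^6 m.
Gravity supplies the centripetal force: G M m / r² = m v² / r, so v = √(GM/r).
v = √(6.67 × 10^-11 × 8.95 × 10^24 / 4.273 × 10^6) = √(1.397 × 10^8) = 11820 m/s.

11800 m/s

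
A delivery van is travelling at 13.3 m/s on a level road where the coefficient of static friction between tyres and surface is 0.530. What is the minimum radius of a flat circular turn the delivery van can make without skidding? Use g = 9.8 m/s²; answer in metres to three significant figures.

34.1 m

At the limit, μ_s m g = m v²/r, so r_min = v²/(μ_s g) = (13.3)²/(0.530 × 9.8) = 176.9/5.194 = 34.06 m.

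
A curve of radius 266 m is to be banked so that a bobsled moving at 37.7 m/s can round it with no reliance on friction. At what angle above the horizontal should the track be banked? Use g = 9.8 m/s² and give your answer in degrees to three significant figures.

28.6°

For a frictionless banked turn: horizontally N sinθ = mv²/r and vertically N cosθ = mg.
Dividing: tanθ = v²/(r g) = (37.7)²/(266 × 9.8) = 1421/2607 = 0.5452.
θ = arctan(0.5452) = 28.60°.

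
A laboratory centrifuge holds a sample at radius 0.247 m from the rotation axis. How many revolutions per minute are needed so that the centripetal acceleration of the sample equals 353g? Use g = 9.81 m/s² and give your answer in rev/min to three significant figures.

1130 rev/min

Require ω²r = 353g, so ω = √(353 × 9.81/0.247) = 118.4 rad/s.
In rev/min: ω × 60/(2π) = 118.4 × 60/(2π) = 1131 rev/min.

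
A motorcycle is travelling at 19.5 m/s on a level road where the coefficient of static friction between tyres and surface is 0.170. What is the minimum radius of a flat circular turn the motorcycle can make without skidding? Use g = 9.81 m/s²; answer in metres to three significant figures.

At the limit, μ_s m g = m v²/r, so r_min = v²/(μ_s g) = (19.5)²/(0.170 × 9.81) = 380.2/1.668 = 228.0 m.

228 m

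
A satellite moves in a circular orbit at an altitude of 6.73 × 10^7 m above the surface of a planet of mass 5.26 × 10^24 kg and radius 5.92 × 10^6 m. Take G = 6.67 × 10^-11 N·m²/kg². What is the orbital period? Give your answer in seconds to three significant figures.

r = R + h = 5.92 × 10^6 + 6.73 × 10^7 = 7.322 × 10^7 m. Gravity provides the centripetal force: G M m / r² = m v² / r ⇒ v = √(GM/r) = 2189 m/s.
T = 2πr/v = 2π × 7.322 × 10^7 / 2189 = 210200 s.

210000 s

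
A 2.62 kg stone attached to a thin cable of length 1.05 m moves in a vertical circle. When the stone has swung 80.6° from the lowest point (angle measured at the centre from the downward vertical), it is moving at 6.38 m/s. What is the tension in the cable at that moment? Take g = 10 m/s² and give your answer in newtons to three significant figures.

Take the radial direction toward the centre of the circle as positive. The component of the weight along the string toward the centre is −mg cos φ (φ measured from the bottom), so Newton's second law along the string gives T − mg cos φ = m v²/r.
cos 80.6° = 0.1633, so T = m(v²/r + g cos φ) = 2.62 × ((6.38)²/1.05 + 10.0 × 0.1633) = 2.62 × (38.77 + (1.633)) = 2.62 × 40.40 = 105.8 N.

106 N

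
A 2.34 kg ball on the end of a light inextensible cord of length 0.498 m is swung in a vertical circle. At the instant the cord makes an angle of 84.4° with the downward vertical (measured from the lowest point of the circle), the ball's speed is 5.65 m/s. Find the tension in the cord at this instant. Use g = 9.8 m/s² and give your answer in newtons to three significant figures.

Take the radial direction toward the centre of the circle as positive. The component of the weight along the string toward the centre is −mg cos φ (φ measured from the bottom), so Newton's second law along the string gives T − mg cos φ = m v²/r.
cos 84.4° = 0.09758, so T = m(v²/r + g cos φ) = 2.34 × ((5.65)²/0.498 + 9.8 × 0.09758) = 2.34 × (64.10 + (0.9563)) = 2.34 × 65.06 = 152.2 N.

152 N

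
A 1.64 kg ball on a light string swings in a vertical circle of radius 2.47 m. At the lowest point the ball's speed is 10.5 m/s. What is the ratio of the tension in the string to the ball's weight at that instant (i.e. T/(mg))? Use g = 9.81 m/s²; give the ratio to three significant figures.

At the bottom, T − mg = mv²/r, so T = m(v²/r + g) and T/(mg) = v²/(rg) + 1 = (10.5)²/(2.47 × 9.81) + 1 = 4.550 + 1 = 5.550.

5.55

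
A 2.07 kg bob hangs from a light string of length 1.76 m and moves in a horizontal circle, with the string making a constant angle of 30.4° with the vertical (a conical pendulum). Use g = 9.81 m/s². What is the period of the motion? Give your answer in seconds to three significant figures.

2.47 s

r = L sinθ = 0.8906 m. From T sinθ = mω²r and T cosθ = mg: tanθ = ω²r/g, so ω² = g tanθ / r = g/(L cosθ).
ω = √(g/(L cosθ)) = √(9.81/(1.76 × 0.8625)) = √6.462 = 2.542 rad/s.
Period = 2π/ω = 2.472 s.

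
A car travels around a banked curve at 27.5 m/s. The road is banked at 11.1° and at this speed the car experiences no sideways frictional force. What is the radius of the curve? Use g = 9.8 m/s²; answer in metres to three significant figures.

Frictionless banking: tanθ = v²/(rg), so r = v²/(g tanθ).
r = (27.5)²/(9.8 × tan 11.1°) = 756.2/(9.8 × 0.1962) = 756.2/1.923 = 393.3 m.

393 m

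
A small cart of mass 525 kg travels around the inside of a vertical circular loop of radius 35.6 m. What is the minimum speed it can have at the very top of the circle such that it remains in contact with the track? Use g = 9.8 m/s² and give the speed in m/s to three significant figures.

18.7 m/s

At the highest point the centre is directly below, so both the weight and N act inward: N + mg = mv²/r.
At minimum speed N → 0, so mg = mv_min²/r ⇒ v_min = √(g r) = √(9.8 × 35.6) = 18.68 m/s.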